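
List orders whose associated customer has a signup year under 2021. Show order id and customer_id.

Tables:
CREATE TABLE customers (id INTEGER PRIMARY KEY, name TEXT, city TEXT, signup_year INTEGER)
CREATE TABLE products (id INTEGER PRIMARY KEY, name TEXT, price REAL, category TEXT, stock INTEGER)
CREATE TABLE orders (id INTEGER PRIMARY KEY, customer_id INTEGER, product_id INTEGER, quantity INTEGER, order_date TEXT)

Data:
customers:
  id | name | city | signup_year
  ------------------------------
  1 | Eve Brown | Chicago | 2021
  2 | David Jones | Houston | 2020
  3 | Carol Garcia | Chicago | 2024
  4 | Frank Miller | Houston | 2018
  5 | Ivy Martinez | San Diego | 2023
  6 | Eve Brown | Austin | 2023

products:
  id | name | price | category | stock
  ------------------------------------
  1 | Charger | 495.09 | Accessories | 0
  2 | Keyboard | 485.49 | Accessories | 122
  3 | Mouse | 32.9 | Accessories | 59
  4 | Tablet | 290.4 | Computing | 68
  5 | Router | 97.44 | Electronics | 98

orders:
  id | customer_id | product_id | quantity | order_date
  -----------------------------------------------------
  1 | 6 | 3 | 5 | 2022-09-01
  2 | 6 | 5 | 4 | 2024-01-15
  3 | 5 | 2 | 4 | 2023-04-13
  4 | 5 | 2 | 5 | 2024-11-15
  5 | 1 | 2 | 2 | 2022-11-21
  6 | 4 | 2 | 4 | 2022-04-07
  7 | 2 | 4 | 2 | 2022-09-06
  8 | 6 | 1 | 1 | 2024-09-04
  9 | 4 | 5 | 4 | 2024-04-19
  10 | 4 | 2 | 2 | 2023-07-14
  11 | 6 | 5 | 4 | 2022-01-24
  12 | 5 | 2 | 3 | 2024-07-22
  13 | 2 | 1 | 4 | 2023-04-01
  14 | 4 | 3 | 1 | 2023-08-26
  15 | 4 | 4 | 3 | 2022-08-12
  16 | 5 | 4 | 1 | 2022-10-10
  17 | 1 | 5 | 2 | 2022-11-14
SELECT id, customer_id FROM orders WHERE customer_id IN (SELECT id FROM customers WHERE signup_year < 2021)

Execution result:
id | customer_id
6 | 4
7 | 2
9 | 4
10 | 4
13 | 2
14 | 4
15 | 4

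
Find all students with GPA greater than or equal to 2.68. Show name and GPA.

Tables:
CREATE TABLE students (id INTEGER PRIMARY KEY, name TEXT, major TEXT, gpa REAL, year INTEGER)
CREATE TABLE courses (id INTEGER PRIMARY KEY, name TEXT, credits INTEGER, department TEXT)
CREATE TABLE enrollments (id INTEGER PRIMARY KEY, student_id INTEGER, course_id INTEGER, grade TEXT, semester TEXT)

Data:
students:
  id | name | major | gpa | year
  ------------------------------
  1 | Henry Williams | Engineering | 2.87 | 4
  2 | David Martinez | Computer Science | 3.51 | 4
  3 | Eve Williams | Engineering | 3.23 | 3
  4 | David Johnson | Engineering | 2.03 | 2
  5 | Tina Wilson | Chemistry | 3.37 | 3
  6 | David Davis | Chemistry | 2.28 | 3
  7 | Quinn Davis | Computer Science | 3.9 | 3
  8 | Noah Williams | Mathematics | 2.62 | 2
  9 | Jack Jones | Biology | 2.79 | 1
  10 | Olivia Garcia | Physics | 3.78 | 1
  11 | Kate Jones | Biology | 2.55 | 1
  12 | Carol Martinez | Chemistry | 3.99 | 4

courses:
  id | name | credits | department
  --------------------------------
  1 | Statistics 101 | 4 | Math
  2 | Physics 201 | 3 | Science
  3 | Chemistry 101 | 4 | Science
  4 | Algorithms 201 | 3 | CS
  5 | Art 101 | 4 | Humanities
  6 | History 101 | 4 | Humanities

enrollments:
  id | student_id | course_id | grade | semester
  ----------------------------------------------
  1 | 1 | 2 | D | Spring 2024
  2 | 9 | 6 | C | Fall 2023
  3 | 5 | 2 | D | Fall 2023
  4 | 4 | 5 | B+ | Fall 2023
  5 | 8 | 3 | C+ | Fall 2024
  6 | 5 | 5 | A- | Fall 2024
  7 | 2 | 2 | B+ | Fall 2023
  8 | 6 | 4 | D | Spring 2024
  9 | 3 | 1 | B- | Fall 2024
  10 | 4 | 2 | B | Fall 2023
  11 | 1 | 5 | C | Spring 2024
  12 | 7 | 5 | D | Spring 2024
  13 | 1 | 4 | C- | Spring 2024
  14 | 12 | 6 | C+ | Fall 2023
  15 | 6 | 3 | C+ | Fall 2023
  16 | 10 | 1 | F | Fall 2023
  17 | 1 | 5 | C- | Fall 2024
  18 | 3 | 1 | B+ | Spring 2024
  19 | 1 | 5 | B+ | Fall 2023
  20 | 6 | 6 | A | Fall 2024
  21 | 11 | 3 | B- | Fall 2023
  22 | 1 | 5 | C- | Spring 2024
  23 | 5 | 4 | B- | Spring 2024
SELECT name, gpa FROM students WHERE gpa >= 2.68

Execution result:
name | gpa
Henry Williams | 2.87
David Martinez | 3.51
Eve Williams | 3.23
Tina Wilson | 3.37
Quinn Davis | 3.90
Jack Jones | 2.79
Olivia Garcia | 3.78
Carol Martinez | 3.99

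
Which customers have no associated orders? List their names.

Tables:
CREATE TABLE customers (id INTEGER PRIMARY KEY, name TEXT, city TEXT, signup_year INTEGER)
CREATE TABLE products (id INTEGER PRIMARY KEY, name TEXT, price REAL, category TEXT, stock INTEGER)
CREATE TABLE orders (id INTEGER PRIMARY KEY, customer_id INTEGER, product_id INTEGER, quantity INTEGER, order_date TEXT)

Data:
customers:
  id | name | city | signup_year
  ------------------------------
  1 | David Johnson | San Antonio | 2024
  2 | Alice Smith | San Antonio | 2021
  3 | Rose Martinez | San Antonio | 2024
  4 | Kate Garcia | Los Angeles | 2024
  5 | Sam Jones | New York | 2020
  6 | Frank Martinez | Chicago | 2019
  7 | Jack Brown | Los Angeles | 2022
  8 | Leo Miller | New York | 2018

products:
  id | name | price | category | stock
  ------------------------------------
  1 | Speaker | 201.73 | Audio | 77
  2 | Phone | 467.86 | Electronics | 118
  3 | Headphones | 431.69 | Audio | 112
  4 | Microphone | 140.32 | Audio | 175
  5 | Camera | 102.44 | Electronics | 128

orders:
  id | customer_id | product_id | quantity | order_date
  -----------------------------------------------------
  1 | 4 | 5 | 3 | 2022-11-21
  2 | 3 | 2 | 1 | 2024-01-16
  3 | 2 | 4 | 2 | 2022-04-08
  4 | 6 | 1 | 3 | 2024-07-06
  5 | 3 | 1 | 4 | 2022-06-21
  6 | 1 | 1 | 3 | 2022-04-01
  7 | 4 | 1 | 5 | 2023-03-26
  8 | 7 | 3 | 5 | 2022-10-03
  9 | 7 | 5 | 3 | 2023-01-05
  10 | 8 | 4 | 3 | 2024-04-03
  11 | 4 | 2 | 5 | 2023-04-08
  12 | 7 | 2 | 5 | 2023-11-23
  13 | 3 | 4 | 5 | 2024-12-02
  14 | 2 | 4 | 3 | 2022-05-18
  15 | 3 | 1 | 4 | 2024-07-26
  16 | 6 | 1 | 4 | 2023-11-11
SELECT p.name FROM customers p LEFT JOIN orders c ON c.customer_id = p.id WHERE c.id IS NULL

Execution result:
Sam Jones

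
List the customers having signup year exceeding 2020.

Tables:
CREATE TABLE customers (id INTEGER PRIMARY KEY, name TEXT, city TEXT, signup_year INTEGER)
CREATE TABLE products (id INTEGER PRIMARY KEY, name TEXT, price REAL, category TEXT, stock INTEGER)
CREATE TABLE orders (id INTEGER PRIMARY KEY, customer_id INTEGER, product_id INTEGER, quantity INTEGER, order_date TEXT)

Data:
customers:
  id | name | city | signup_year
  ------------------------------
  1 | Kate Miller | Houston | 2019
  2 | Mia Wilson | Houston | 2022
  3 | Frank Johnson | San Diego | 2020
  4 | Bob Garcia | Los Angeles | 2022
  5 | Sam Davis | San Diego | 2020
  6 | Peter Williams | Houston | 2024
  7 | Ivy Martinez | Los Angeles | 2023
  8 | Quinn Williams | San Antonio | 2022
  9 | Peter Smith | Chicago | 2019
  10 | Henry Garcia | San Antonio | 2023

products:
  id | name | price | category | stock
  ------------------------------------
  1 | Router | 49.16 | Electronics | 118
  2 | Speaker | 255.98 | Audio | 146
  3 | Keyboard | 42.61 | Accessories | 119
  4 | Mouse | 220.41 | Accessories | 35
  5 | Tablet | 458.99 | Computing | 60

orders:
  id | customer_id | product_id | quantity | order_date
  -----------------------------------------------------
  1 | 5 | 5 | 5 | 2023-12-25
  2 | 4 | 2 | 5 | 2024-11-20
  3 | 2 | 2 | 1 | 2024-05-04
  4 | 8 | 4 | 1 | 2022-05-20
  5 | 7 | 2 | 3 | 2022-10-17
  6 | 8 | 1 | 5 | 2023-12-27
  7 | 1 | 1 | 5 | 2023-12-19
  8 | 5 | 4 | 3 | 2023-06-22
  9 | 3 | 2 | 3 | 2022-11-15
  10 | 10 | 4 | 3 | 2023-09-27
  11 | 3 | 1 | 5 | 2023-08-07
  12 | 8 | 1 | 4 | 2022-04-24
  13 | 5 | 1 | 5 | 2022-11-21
SELECT name, signup_year FROM customers WHERE signup_year > 2020

Execution result:
name | signup_year
Mia Wilson | 2022
Bob Garcia | 2022
Peter Williams | 2024
Ivy Martinez | 2023
Quinn Williams | 2022
Henry Garcia | 2023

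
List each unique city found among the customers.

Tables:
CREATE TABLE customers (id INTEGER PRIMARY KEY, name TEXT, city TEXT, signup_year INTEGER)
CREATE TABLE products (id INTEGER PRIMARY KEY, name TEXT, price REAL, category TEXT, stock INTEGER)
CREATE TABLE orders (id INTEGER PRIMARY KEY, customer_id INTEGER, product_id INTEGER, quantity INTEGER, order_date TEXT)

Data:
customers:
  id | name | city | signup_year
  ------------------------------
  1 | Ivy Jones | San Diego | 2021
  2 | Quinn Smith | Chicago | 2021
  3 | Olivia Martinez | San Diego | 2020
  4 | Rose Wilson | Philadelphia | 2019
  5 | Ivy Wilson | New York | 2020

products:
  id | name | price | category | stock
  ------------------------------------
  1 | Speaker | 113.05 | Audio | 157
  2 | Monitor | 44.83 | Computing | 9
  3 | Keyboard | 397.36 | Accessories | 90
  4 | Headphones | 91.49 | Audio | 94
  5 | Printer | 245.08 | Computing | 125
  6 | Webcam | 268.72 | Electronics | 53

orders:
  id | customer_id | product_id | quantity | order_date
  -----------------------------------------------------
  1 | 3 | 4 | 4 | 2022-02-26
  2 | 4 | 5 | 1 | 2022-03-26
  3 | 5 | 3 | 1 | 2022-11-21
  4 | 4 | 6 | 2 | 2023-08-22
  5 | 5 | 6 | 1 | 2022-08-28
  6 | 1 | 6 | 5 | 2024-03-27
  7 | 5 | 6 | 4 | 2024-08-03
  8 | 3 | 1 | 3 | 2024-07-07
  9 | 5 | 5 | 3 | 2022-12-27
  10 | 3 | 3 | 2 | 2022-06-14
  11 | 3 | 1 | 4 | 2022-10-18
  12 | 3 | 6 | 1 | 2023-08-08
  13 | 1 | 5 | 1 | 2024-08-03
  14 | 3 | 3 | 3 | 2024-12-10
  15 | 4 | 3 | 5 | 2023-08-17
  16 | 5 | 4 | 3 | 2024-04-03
SELECT DISTINCT city FROM customers

Execution result:
city
San Diego
Chicago
Philadelphia
New York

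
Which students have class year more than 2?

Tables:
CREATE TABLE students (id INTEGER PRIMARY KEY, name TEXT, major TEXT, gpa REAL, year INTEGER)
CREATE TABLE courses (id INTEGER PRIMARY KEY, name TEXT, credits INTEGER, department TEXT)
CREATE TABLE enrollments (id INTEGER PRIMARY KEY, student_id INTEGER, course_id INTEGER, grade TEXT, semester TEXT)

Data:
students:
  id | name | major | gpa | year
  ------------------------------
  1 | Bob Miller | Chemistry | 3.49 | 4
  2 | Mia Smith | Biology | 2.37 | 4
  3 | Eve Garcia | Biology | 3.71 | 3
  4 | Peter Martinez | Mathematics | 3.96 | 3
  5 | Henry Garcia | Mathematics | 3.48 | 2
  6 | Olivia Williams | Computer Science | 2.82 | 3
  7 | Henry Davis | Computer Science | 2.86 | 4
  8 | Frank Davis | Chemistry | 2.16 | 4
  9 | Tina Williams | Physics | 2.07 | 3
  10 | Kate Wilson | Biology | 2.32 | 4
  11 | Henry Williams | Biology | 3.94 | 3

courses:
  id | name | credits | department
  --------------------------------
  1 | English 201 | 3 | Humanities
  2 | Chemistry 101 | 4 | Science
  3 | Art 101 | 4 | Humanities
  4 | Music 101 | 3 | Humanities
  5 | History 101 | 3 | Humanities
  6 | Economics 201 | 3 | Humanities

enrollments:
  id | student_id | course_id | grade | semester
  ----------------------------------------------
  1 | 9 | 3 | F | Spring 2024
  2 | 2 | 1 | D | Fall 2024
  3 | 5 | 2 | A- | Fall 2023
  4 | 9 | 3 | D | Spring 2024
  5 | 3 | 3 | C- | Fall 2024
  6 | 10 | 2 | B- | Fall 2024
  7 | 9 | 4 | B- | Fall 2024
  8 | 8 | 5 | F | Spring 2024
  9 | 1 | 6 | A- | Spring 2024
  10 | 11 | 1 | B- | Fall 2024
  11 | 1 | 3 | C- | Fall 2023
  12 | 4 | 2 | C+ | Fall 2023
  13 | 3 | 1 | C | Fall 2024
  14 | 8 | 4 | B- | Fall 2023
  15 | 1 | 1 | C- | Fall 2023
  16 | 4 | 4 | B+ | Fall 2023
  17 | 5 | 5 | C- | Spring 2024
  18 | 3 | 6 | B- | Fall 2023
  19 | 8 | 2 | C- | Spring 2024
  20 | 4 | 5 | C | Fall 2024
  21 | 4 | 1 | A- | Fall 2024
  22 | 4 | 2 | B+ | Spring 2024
SELECT name, year FROM students WHERE year > 2

Execution result:
name | year
Bob Miller | 4
Mia Smith | 4
Eve Garcia | 3
Peter Martinez | 3
Olivia Williams | 3
Henry Davis | 4
Frank Davis | 4
Tina Williams | 3
Kate Wilson | 4
Henry Williams | 3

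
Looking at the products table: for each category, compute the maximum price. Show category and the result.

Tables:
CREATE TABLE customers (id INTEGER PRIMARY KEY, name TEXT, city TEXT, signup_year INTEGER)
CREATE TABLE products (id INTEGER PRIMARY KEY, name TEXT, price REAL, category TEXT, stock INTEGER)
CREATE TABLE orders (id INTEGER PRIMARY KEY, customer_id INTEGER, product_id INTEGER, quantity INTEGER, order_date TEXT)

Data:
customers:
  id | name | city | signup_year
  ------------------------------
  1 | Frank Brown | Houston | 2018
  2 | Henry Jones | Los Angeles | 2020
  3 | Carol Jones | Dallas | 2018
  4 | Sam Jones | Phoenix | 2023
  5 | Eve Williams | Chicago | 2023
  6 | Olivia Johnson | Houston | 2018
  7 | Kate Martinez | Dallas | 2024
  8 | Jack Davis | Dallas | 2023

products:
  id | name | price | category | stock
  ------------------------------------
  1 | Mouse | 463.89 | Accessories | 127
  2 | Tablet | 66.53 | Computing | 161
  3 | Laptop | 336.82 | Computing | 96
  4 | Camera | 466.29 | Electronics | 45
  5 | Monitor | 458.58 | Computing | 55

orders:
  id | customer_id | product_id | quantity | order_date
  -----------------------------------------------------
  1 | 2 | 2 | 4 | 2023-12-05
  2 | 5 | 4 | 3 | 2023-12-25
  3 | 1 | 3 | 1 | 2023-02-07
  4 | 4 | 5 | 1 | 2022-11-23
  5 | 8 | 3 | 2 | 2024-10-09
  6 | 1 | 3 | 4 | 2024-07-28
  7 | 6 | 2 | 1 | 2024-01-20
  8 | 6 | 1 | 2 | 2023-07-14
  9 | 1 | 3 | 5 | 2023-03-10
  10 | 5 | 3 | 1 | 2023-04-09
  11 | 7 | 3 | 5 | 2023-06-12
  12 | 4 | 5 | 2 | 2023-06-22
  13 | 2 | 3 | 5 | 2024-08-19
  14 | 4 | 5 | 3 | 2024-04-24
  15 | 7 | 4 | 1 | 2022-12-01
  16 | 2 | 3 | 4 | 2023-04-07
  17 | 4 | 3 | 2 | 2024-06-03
SELECT category, MAX(price) AS max_price FROM products GROUP BY category

Execution result:
category | max_price
Accessories | 463.89
Computing | 458.58
Electronics | 466.29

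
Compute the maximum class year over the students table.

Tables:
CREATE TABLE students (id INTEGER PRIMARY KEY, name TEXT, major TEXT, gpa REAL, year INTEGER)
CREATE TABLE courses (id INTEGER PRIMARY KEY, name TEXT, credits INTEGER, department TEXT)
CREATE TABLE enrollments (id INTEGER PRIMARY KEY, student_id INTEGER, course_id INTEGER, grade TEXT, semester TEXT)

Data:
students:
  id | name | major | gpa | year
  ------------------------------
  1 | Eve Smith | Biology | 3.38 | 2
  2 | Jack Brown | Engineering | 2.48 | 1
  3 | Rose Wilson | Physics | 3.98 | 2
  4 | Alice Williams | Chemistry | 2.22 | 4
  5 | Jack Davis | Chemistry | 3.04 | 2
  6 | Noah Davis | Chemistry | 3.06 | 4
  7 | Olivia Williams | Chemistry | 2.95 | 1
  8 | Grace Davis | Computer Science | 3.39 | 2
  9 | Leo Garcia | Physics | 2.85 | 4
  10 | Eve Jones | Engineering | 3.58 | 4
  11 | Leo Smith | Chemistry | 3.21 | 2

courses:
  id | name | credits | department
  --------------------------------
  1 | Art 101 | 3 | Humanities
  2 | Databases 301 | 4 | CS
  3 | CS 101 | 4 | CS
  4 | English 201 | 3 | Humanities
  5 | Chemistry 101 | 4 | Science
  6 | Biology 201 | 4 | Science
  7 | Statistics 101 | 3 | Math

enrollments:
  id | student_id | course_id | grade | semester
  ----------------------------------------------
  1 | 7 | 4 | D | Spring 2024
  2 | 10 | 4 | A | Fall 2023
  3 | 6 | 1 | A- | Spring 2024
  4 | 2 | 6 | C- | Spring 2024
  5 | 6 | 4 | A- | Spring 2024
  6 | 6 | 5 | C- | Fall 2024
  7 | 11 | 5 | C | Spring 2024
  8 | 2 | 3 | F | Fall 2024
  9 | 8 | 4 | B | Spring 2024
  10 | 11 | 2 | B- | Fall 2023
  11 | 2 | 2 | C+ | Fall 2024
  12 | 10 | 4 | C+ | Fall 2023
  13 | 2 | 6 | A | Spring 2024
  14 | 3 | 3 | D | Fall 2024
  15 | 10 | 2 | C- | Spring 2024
SELECT MAX(year) FROM students

Execution result:
4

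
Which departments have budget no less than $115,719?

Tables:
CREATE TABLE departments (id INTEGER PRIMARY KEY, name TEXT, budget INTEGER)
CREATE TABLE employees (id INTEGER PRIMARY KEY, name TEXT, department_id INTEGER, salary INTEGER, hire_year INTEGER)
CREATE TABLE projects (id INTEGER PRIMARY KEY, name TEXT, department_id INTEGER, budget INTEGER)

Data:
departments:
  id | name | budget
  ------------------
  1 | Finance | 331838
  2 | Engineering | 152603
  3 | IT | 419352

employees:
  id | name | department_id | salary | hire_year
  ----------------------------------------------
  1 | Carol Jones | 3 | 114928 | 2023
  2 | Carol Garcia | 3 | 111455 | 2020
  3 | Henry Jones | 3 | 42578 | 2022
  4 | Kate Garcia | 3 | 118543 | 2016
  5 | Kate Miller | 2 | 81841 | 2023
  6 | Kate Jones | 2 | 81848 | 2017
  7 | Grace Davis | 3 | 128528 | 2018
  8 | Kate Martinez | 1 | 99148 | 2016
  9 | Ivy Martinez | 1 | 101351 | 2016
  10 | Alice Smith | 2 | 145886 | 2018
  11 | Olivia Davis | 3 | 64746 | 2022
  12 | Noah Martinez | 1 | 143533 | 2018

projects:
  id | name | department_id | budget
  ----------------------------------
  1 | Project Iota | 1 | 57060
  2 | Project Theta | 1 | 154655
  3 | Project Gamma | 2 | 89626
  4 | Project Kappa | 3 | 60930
SELECT name, budget FROM departments WHERE budget >= 115719

Execution result:
name | budget
Finance | 331838
Engineering | 152603
IT | 419352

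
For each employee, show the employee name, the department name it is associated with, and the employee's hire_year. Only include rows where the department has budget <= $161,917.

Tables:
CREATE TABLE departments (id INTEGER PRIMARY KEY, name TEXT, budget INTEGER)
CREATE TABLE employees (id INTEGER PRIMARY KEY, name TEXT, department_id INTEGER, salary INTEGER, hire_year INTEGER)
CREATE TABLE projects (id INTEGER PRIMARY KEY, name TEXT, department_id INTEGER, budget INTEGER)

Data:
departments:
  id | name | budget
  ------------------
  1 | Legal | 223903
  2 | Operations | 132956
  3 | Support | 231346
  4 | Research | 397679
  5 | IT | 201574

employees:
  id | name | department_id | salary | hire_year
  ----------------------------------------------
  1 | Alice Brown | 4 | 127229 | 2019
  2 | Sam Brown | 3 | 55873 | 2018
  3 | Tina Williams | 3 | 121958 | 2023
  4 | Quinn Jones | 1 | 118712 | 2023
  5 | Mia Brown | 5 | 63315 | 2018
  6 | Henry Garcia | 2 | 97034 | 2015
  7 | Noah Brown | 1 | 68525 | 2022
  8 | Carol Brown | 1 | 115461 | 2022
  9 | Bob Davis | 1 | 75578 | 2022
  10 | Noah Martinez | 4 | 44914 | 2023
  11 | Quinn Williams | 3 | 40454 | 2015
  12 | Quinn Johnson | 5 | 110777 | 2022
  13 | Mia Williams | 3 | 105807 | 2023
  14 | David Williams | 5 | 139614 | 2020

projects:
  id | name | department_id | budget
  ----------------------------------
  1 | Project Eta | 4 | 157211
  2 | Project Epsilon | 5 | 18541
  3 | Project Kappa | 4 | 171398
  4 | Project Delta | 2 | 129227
SELECT c.name, p.name AS department, c.hire_year FROM employees c JOIN departments p ON c.department_id = p.id WHERE p.budget <= 161917

Execution result:
name | department | hire_year
Henry Garcia | Operations | 2015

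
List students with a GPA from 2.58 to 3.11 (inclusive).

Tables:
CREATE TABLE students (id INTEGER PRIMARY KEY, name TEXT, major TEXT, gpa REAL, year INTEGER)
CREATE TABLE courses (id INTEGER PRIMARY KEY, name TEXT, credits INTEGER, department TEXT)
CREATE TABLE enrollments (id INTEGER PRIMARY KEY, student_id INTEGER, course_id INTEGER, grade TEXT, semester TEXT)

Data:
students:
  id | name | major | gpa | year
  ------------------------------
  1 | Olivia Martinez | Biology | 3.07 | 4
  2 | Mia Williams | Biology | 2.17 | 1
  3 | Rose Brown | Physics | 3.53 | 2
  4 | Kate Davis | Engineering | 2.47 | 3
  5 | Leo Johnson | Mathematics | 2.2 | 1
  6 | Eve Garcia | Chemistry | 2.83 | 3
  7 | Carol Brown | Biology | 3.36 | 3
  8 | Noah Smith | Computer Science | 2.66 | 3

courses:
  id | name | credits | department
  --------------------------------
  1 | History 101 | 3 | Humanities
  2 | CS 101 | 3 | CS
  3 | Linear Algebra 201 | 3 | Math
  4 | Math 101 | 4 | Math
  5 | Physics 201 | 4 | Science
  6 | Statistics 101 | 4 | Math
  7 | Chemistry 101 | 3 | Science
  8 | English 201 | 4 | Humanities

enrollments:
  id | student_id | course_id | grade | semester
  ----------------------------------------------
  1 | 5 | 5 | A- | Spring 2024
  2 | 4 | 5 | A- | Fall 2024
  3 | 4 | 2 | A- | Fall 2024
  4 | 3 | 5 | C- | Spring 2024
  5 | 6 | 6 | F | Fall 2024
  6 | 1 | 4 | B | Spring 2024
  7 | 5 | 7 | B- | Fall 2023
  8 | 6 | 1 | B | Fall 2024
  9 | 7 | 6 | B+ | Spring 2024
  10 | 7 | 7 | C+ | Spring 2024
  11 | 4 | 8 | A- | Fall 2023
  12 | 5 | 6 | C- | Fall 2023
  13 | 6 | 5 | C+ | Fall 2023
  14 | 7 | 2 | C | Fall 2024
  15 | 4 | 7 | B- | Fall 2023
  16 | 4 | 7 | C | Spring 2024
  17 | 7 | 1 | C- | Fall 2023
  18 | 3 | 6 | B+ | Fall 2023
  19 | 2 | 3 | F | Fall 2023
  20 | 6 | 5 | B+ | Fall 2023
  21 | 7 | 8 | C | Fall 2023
SELECT name, gpa FROM students WHERE gpa BETWEEN 2.58 AND 3.11

Execution result:
name | gpa
Olivia Martinez | 3.07
Eve Garcia | 2.83
Noah Smith | 2.66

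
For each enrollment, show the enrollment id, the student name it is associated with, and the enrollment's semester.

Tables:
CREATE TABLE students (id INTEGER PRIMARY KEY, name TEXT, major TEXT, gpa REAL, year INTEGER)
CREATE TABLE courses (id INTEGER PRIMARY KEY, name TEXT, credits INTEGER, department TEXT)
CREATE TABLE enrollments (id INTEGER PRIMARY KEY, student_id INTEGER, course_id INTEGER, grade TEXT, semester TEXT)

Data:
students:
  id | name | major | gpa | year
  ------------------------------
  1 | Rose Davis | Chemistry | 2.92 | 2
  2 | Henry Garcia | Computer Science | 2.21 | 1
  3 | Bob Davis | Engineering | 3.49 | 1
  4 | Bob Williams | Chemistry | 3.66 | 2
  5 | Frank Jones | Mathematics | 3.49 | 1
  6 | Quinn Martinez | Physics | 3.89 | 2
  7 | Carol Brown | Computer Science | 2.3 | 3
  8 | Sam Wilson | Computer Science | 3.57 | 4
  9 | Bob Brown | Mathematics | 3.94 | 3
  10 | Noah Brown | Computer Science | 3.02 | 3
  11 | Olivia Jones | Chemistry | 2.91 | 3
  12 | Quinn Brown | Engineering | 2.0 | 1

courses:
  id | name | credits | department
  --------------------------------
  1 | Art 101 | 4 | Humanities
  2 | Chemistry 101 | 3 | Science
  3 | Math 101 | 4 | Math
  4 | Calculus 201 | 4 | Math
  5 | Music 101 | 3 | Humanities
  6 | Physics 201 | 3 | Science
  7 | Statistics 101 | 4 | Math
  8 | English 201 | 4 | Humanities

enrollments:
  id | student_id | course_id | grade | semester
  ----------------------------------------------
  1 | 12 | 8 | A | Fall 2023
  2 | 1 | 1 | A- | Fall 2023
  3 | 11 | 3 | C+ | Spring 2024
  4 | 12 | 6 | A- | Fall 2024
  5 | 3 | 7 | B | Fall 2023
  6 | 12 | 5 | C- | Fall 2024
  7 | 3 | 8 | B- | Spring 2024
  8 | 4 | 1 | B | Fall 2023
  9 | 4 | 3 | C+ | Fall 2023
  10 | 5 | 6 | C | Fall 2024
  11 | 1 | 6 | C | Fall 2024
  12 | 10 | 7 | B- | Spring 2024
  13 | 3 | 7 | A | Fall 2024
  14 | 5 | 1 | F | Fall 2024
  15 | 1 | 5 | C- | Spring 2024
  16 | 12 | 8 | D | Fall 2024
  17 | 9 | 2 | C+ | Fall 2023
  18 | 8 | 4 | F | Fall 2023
SELECT c.id, p.name AS student, c.semester FROM enrollments c JOIN students p ON c.student_id = p.id

Execution result:
id | student | semester
1 | Quinn Brown | Fall 2023
2 | Rose Davis | Fall 2023
3 | Olivia Jones | Spring 2024
4 | Quinn Brown | Fall 2024
5 | Bob Davis | Fall 2023
6 | Quinn Brown | Fall 2024
7 | Bob Davis | Spring 2024
8 | Bob Williams | Fall 2023
9 | Bob Williams | Fall 2023
10 | Frank Jones | Fall 2024
11 | Rose Davis | Fall 2024
12 | Noah Brown | Spring 2024
13 | Bob Davis | Fall 2024
14 | Frank Jones | Fall 2024
15 | Rose Davis | Spring 2024
16 | Quinn Brown | Fall 2024
17 | Bob Brown | Fall 2023
18 | Sam Wilson | Fall 2023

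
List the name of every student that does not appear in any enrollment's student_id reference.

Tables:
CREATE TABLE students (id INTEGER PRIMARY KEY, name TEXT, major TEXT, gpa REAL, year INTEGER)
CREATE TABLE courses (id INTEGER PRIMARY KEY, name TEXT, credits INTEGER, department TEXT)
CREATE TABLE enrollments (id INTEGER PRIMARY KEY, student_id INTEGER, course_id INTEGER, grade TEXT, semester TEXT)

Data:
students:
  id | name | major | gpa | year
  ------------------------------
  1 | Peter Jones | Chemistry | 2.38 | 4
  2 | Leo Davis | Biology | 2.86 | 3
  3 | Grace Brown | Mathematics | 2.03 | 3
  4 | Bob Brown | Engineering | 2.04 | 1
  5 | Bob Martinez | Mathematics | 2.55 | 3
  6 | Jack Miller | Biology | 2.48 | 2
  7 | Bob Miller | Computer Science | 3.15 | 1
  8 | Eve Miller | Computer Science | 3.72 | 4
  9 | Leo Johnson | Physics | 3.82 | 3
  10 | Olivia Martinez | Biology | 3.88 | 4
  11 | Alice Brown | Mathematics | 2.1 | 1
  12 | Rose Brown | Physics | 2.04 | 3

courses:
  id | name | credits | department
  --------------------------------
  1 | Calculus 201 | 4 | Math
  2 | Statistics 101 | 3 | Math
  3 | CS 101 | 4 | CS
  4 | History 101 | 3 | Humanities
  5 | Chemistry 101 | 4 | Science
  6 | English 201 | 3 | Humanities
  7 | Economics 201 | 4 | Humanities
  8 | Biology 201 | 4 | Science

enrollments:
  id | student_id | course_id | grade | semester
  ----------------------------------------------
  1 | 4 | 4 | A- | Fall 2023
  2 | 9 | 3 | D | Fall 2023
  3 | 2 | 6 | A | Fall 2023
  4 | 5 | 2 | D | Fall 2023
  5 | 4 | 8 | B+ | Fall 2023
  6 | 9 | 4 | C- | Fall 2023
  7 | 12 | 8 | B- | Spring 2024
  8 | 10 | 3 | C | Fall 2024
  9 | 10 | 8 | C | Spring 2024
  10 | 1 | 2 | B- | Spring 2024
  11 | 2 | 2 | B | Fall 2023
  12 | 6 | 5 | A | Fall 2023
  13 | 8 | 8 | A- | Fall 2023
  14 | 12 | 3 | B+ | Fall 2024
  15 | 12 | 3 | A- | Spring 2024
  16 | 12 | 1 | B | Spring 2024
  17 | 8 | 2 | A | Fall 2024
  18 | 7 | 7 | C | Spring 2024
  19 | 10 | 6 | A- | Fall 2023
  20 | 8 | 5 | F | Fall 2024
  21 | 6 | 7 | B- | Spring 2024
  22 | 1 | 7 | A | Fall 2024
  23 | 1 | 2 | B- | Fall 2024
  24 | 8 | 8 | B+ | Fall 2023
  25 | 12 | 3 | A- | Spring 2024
SELECT p.name FROM students p LEFT JOIN enrollments c ON c.student_id = p.id WHERE c.id IS NULL

Execution result:
name
Grace Brown
Alice Brown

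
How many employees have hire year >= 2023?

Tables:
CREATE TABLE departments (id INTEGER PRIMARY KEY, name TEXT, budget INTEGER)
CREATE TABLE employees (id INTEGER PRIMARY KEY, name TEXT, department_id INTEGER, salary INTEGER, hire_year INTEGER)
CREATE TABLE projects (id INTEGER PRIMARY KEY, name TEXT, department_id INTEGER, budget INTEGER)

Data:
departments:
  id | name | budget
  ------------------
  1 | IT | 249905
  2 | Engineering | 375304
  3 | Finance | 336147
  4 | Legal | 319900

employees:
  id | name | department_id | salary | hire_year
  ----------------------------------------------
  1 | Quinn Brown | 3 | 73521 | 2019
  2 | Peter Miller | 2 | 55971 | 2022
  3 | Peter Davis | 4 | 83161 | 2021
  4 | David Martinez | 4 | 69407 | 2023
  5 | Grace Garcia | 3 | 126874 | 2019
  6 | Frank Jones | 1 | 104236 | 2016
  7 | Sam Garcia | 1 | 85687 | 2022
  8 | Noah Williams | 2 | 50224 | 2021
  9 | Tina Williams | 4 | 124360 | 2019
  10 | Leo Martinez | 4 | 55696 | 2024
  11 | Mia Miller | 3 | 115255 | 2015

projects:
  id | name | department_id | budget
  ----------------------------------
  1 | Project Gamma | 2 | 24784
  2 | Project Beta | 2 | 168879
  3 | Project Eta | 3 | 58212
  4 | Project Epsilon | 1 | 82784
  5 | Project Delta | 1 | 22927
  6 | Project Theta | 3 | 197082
SELECT COUNT(*) FROM employees WHERE hire_year >= 2023

Execution result:
2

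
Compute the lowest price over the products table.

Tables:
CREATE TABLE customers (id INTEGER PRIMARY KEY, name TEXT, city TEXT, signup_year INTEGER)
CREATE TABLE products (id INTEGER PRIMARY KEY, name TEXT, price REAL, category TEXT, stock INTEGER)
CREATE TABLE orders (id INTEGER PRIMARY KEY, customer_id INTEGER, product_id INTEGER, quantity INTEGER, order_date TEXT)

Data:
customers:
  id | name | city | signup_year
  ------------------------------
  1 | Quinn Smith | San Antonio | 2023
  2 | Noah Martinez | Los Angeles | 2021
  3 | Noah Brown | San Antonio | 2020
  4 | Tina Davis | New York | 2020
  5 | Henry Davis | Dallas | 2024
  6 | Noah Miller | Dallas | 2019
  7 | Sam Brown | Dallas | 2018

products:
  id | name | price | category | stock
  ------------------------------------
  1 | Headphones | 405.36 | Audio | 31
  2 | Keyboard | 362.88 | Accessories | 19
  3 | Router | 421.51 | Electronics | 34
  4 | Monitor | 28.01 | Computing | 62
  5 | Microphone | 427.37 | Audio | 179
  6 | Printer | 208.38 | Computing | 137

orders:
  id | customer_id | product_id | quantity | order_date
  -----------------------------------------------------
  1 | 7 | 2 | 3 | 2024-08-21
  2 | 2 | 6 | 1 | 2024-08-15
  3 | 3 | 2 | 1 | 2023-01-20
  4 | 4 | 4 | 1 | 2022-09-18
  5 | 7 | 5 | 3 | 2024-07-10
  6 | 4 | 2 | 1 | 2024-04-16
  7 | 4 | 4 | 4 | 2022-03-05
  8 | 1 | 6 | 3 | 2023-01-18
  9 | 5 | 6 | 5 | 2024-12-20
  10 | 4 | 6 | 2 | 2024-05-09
SELECT MIN(price) FROM products

Execution result:
28.01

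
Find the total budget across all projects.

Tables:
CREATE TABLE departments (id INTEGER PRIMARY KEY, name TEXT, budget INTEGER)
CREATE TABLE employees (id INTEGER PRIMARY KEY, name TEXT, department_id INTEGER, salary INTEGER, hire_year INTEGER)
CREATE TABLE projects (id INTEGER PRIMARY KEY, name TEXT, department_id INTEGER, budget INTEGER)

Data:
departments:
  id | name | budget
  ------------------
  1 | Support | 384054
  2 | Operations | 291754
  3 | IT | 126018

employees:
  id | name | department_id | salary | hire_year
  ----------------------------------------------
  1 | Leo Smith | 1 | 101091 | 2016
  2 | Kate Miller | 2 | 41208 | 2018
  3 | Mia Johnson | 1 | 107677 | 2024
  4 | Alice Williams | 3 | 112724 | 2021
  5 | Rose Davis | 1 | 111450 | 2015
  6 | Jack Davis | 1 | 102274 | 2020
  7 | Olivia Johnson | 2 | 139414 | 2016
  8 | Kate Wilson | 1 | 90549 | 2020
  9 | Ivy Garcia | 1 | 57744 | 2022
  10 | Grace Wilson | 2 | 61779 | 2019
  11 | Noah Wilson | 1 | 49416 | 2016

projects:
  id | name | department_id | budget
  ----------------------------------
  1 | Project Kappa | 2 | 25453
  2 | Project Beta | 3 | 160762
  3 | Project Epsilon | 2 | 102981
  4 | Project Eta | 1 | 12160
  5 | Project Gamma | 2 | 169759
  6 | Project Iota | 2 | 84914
SELECT SUM(budget) FROM projects

Execution result:
556029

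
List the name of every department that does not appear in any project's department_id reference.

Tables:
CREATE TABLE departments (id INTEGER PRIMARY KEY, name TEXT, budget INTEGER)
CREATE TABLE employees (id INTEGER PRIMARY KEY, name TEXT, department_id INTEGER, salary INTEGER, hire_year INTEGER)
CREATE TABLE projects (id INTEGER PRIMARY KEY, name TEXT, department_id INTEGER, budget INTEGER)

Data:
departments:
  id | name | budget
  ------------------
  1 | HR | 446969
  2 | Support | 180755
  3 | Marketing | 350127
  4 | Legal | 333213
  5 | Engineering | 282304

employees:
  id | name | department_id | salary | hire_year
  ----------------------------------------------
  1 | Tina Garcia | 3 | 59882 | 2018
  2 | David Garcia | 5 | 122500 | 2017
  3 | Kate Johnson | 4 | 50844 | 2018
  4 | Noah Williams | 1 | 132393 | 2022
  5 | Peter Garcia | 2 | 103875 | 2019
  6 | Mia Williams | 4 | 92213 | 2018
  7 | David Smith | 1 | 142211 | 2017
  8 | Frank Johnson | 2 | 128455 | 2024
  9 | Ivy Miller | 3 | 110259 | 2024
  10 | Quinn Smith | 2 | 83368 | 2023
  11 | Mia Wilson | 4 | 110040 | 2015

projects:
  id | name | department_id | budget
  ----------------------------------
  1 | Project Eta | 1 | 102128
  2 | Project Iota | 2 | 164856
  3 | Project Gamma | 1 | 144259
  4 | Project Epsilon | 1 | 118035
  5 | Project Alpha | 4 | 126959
SELECT p.name FROM departments p LEFT JOIN projects c ON c.department_id = p.id WHERE c.id IS NULL

Execution result:
name
Marketing
Engineering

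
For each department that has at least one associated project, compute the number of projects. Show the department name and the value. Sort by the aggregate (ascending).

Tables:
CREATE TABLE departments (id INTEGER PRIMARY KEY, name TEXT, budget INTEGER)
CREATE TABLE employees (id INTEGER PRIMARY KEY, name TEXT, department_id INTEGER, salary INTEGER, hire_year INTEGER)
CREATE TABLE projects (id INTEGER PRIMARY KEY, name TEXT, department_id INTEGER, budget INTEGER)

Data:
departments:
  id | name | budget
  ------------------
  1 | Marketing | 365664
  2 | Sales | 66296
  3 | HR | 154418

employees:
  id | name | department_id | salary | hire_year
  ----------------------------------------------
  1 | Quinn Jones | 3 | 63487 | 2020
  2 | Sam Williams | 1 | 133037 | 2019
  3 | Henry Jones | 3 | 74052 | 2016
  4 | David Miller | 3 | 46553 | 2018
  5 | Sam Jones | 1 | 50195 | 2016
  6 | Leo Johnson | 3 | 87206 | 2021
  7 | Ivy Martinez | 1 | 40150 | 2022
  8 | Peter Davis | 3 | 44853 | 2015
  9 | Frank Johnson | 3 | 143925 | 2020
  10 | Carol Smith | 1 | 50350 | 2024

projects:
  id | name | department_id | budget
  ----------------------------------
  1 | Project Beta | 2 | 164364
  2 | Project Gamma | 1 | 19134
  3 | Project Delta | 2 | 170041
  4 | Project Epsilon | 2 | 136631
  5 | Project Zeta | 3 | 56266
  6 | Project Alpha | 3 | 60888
SELECT p.name, COUNT(*) AS n FROM projects c JOIN departments p ON c.department_id = p.id GROUP BY p.id, p.name ORDER BY n ASC

Execution result:
name | n
Marketing | 1
HR | 2
Sales | 3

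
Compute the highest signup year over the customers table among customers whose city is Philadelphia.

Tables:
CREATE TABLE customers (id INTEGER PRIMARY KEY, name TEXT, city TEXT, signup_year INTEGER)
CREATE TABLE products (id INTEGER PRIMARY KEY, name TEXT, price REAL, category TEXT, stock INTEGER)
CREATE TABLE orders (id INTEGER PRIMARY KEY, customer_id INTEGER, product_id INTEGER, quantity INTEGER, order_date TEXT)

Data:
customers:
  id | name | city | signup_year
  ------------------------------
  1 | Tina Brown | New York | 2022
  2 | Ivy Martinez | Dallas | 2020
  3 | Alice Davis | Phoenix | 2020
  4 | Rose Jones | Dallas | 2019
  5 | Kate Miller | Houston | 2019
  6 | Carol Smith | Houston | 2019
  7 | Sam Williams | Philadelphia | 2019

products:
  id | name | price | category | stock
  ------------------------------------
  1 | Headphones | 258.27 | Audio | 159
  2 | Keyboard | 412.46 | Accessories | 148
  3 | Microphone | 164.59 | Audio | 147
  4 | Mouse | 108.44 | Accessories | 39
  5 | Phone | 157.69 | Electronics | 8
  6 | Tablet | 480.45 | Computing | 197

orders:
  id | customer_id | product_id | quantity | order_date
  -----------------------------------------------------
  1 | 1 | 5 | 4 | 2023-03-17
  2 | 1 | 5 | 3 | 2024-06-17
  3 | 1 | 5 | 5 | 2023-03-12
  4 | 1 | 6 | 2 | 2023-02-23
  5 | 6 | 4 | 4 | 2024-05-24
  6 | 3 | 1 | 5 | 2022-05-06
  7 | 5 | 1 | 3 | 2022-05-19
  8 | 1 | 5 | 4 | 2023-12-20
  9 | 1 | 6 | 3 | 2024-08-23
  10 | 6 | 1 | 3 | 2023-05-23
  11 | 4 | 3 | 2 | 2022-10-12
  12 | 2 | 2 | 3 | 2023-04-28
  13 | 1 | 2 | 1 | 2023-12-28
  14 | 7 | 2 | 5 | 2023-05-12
SELECT MAX(signup_year) FROM customers WHERE city = 'Philadelphia'

Execution result:
2019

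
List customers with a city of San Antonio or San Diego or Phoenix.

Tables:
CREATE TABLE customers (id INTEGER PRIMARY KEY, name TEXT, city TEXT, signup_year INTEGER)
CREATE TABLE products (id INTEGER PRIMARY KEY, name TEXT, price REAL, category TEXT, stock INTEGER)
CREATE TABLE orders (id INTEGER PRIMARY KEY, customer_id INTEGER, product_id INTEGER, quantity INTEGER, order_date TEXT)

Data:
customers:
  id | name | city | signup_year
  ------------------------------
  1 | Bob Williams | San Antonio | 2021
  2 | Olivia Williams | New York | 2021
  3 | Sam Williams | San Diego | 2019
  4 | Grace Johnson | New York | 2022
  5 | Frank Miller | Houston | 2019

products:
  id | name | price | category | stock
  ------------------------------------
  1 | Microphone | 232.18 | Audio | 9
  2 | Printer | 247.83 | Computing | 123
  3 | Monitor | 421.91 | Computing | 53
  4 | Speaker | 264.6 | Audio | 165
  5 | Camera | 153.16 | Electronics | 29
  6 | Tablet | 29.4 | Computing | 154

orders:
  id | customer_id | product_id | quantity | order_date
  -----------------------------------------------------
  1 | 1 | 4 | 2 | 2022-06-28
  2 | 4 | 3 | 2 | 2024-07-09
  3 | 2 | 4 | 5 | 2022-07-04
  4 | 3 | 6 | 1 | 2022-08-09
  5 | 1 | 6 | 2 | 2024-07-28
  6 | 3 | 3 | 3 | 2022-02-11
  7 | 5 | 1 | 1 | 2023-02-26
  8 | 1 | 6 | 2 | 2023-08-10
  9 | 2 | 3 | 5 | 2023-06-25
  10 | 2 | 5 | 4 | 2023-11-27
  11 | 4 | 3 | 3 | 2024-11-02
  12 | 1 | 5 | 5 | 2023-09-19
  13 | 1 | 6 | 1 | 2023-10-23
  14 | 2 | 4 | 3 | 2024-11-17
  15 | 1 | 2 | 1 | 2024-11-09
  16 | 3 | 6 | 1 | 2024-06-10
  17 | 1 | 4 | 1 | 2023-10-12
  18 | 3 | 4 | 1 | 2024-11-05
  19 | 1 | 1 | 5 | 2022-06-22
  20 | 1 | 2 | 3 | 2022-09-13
SELECT name, city FROM customers WHERE city IN ('San Antonio', 'San Diego', 'Phoenix')

Execution result:
name | city
Bob Williams | San Antonio
Sam Williams | San Diego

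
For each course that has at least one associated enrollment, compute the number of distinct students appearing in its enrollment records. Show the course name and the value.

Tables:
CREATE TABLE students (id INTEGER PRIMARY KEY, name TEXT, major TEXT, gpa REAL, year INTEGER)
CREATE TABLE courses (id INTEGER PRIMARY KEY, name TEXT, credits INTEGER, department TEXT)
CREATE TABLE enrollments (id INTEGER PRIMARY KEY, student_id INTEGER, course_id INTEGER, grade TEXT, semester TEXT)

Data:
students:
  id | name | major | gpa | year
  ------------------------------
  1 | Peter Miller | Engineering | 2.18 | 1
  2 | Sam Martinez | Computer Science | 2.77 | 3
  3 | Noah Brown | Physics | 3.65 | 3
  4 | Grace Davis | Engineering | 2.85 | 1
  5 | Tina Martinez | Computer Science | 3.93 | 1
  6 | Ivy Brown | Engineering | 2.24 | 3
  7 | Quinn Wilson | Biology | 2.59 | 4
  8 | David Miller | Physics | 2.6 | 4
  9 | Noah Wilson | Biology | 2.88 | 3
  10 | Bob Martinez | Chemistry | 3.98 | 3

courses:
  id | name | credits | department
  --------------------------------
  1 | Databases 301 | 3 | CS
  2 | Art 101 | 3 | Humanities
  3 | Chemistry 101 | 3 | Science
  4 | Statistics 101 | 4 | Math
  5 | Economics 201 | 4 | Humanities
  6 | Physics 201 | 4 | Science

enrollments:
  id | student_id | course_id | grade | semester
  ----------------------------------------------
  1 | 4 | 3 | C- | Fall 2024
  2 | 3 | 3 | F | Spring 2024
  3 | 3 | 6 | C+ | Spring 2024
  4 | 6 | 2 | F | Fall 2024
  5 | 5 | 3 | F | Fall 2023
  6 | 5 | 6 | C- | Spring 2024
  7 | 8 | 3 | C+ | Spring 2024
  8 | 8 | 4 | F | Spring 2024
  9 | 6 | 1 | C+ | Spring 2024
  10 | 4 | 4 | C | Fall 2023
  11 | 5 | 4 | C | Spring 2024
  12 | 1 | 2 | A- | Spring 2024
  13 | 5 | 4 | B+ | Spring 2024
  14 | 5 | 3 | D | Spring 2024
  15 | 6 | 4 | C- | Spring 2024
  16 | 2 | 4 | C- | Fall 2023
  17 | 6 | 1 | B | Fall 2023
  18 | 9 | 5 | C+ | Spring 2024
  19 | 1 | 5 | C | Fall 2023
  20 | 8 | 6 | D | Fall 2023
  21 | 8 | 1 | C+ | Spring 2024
SELECT p.name, COUNT(DISTINCT c.student_id) AS distinct_student_count FROM enrollments c JOIN courses p ON c.course_id = p.id GROUP BY p.id, p.name

Execution result:
name | distinct_student_count
Databases 301 | 2
Art 101 | 2
Chemistry 101 | 4
Statistics 101 | 5
Economics 201 | 2
Physics 201 | 3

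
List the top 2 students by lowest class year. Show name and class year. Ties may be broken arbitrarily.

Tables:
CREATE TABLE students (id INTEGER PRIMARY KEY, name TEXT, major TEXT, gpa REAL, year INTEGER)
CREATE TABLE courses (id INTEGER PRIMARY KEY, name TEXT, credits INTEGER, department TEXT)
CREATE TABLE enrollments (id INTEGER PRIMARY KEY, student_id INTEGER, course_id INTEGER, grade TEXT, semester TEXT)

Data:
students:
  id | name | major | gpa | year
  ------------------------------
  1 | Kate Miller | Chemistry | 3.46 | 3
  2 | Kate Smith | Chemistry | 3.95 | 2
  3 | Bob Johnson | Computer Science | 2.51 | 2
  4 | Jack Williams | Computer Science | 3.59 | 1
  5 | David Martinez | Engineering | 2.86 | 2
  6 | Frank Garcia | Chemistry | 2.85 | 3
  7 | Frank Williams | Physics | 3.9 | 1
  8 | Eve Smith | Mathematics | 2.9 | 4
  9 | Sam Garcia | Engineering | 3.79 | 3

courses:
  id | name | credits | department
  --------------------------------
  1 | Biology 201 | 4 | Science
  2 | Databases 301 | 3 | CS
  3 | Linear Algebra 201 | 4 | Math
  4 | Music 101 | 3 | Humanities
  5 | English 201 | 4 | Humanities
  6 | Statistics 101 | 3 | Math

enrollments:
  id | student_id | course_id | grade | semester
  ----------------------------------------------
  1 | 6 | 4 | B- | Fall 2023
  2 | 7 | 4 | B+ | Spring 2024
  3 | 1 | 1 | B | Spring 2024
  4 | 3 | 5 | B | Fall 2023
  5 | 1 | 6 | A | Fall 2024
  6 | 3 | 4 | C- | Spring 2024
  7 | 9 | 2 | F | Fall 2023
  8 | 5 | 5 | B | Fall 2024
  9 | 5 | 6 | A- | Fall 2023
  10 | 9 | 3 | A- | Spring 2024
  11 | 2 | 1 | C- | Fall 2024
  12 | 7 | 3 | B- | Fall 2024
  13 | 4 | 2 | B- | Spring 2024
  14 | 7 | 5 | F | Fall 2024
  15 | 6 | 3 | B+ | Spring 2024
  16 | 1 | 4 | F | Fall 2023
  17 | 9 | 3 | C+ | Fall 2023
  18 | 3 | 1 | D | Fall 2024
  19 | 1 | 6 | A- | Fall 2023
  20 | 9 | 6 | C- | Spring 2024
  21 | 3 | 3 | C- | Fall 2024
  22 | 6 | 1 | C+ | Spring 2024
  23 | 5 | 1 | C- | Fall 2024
SELECT name, year FROM students ORDER BY year ASC LIMIT 2

Execution result:
name | year
Jack Williams | 1
Frank Williams | 1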